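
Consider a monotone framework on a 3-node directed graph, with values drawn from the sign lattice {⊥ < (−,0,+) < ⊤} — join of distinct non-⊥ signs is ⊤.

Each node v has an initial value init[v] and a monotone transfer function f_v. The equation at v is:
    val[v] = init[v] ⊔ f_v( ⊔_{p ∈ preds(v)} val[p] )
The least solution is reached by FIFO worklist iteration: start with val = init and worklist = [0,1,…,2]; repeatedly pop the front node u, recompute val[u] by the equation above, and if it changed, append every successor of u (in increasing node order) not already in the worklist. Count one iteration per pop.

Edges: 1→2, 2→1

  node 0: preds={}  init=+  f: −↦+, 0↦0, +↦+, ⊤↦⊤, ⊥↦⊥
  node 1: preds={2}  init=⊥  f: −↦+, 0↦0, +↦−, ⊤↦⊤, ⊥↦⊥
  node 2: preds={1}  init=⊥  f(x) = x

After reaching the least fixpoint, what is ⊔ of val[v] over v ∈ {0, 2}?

Iteration log — 3 steps:
  step 1. node 0  ⊔preds=⊥  new=+  stable
  step 2. node 1  ⊔preds=⊥  new=⊥  stable
  step 3. node 2  ⊔preds=⊥  new=⊥  stable

Least fixpoint reached:
  node 0: +
  node 1: ⊥
  node 2: ⊥

+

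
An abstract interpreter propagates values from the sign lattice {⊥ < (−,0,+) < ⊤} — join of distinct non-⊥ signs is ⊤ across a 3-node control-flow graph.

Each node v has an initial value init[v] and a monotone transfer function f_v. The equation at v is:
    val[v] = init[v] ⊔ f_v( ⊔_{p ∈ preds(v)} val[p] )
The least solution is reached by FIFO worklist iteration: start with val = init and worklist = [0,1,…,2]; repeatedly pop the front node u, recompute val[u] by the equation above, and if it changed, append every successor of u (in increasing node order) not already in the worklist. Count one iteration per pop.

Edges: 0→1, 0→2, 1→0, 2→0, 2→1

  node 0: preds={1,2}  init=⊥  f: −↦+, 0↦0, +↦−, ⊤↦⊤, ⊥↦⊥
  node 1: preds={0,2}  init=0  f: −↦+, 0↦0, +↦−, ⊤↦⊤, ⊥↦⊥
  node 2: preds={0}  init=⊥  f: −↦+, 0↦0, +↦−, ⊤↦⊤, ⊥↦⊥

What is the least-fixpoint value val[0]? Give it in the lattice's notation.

Worklist (5 pops):
  #1 pop 0: in=0 → 0 (was ⊥); enqueue []
  #2 pop 1: in=0 → 0 (no change)
  #3 pop 2: in=0 → 0 (was ⊥); enqueue [0,1]
  #4 pop 0: in=0 → 0 (no change)
  #5 pop 1: in=0 → 0 (no change)

Fixpoint:
  val[0] = 0
  val[1] = 0
  val[2] = 0

0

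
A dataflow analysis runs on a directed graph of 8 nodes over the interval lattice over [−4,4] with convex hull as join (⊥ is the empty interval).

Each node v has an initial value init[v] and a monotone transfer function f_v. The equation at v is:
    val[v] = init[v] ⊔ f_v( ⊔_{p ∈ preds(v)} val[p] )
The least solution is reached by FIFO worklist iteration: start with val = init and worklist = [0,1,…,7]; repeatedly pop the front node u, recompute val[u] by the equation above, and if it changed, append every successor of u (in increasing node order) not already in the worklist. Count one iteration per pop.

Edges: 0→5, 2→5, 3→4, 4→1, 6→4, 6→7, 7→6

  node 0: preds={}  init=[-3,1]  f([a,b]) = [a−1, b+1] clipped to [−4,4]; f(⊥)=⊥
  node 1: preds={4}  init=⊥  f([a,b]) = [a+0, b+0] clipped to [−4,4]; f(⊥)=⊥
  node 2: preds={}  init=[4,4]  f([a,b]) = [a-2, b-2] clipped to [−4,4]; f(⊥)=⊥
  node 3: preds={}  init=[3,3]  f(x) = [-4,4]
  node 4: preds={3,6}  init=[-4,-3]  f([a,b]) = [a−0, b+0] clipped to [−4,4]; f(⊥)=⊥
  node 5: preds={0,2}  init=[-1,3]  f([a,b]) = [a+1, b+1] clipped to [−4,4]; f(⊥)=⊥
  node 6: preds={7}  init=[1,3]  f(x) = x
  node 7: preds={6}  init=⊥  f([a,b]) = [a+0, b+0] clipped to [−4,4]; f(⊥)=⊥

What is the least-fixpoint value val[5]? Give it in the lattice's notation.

Worklist (10 pops):
  #1 pop 0: in=⊥ → [-3,1] (no change)
  #2 pop 1: in=[-4,-3] → [-4,-3] (was ⊥); enqueue []
  #3 pop 2: in=⊥ → [4,4] (no change)
  #4 pop 3: in=⊥ → [-4,4] (was [3,3]); enqueue []
  #5 pop 4: in=[-4,4] → [-4,4] (was [-4,-3]); enqueue [1]
  #6 pop 5: in=[-3,4] → [-2,4] (was [-1,3]); enqueue []
  #7 pop 6: in=⊥ → [1,3] (no change)
  #8 pop 7: in=[1,3] → [1,3] (was ⊥); enqueue [6]
  #9 pop 1: in=[-4,4] → [-4,4] (was [-4,-3]); enqueue []
  #10 pop 6: in=[1,3] → [1,3] (no change)

Fixpoint:
  val[0] = [-3,1]
  val[1] = [-4,4]
  val[2] = [4,4]
  val[3] = [-4,4]
  val[4] = [-4,4]
  val[5] = [-2,4]
  val[6] = [1,3]
  val[7] = [1,3]

[-2,4]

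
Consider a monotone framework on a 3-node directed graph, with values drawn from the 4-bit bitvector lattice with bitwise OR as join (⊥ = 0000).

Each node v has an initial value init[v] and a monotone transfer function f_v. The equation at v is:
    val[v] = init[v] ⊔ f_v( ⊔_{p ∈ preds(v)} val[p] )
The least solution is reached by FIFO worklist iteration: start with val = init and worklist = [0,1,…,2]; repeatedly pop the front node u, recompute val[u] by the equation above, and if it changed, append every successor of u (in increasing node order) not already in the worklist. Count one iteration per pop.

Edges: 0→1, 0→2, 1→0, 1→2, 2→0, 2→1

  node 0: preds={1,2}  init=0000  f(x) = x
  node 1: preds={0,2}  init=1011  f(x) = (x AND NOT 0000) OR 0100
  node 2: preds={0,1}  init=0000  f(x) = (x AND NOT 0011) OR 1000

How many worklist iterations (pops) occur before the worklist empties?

Iteration log — 6 steps:
  step 1. node 0  ⊔preds=1011  new=1011  old=0000  +wl: 
  step 2. node 1  ⊔preds=1011  new=1111  old=1011  +wl: 0
  step 3. node 2  ⊔preds=1111  new=1100  old=0000  +wl: 1
  step 4. node 0  ⊔preds=1111  new=1111  old=1011  +wl: 2
  step 5. node 1  ⊔preds=1111  new=1111  stable
  step 6. node 2  ⊔preds=1111  new=1100  stable

Least fixpoint reached:
  node 0: 1111
  node 1: 1111
  node 2: 1100

6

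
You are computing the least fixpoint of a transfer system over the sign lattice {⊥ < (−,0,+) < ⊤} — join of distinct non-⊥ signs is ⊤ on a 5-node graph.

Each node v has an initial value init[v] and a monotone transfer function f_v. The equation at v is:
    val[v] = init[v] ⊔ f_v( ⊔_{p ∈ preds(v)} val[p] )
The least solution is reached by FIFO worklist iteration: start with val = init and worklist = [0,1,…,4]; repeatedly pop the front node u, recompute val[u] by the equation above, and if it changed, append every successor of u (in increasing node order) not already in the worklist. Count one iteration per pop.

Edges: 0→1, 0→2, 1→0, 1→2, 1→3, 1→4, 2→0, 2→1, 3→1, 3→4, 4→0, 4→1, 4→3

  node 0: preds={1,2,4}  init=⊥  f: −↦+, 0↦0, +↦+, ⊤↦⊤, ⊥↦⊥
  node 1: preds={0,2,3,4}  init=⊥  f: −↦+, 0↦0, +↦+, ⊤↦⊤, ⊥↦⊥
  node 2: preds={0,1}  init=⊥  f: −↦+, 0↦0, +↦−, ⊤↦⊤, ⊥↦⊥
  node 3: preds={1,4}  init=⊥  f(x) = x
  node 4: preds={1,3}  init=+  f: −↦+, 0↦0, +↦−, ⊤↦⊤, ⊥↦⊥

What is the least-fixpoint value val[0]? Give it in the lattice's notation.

⊤

Trace (12 dequeues):
  [1] u=0 | in + | out + | prev ⊥ | push {}
  [2] u=1 | in + | out + | prev ⊥ | push {0}
  [3] u=2 | in + | out − | prev ⊥ | push {1}
  [4] u=3 | in + | out + | prev ⊥ | push {}
  [5] u=4 | in + | out ⊤ | prev + | push {3}
  [6] u=0 | in ⊤ | out ⊤ | prev + | push {2}
  [7] u=1 | in ⊤ | out ⊤ | prev + | push {0,4}
  [8] u=3 | in ⊤ | out ⊤ | prev + | push {1}
  [9] u=2 | in ⊤ | out ⊤ | prev − | push {}
  [10] u=0 | in ⊤ | out ⊤ | ==
  [11] u=4 | in ⊤ | out ⊤ | ==
  [12] u=1 | in ⊤ | out ⊤ | ==

Converged values:
  [0] ⊤
  [1] ⊤
  [2] ⊤
  [3] ⊤
  [4] ⊤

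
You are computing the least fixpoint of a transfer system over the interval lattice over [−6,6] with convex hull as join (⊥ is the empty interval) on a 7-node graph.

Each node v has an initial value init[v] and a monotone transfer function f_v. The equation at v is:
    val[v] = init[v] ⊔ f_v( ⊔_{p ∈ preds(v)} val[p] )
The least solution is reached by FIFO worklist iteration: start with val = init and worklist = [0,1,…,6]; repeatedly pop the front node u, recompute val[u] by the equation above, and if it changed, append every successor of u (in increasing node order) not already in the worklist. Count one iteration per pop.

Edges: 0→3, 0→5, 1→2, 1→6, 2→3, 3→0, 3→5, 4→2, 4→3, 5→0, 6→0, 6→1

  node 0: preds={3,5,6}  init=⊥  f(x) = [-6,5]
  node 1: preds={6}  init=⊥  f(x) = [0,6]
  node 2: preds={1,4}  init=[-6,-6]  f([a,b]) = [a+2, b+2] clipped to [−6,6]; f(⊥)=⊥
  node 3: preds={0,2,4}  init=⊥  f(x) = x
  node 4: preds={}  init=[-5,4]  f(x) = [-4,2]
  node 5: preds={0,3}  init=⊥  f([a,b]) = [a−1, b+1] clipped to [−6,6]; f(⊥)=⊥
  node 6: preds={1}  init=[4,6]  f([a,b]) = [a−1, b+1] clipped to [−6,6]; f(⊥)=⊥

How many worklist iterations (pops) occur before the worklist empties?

9

Worklist (9 pops):
  #1 pop 0: in=[4,6] → [-6,5] (was ⊥); enqueue []
  #2 pop 1: in=[4,6] → [0,6] (was ⊥); enqueue []
  #3 pop 2: in=[-5,6] → [-6,6] (was [-6,-6]); enqueue []
  #4 pop 3: in=[-6,6] → [-6,6] (was ⊥); enqueue [0]
  #5 pop 4: in=⊥ → [-5,4] (no change)
  #6 pop 5: in=[-6,6] → [-6,6] (was ⊥); enqueue []
  #7 pop 6: in=[0,6] → [-1,6] (was [4,6]); enqueue [1]
  #8 pop 0: in=[-6,6] → [-6,5] (no change)
  #9 pop 1: in=[-1,6] → [0,6] (no change)

Fixpoint:
  val[0] = [-6,5]
  val[1] = [0,6]
  val[2] = [-6,6]
  val[3] = [-6,6]
  val[4] = [-5,4]
  val[5] = [-6,6]
  val[6] = [-1,6]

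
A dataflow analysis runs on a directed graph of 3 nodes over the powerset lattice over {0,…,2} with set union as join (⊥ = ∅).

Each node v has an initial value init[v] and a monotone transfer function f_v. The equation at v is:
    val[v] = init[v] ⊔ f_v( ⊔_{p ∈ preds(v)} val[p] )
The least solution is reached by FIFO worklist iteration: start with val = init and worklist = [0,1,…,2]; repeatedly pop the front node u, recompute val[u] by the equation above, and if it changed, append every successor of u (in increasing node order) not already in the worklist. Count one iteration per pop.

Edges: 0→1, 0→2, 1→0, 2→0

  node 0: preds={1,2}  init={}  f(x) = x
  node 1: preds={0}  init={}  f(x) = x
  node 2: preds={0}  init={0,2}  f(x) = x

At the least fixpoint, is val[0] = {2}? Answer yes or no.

no

Iteration log — 4 steps:
  step 1. node 0  ⊔preds={0,2}  new={0,2}  old={}  +wl: 
  step 2. node 1  ⊔preds={0,2}  new={0,2}  old={}  +wl: 0
  step 3. node 2  ⊔preds={0,2}  new={0,2}  stable
  step 4. node 0  ⊔preds={0,2}  new={0,2}  stable

Least fixpoint reached:
  node 0: {0,2}
  node 1: {0,2}
  node 2: {0,2}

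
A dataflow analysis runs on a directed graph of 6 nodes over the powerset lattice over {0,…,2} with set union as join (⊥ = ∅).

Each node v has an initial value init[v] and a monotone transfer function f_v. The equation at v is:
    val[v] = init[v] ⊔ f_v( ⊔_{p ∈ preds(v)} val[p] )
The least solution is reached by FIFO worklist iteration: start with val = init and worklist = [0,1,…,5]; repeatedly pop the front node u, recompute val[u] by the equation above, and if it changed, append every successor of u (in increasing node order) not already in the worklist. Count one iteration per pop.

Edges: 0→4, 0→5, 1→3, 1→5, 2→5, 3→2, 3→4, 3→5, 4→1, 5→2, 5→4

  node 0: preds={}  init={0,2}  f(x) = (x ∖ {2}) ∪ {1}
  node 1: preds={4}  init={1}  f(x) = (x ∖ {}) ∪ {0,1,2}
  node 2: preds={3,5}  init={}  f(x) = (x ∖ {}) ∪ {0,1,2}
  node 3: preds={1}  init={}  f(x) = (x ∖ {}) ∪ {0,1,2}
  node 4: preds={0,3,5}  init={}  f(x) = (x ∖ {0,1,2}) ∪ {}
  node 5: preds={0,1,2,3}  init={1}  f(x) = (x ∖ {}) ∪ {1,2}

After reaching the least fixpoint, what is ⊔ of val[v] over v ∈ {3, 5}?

{0,1,2}

Iteration log — 8 steps:
  step 1. node 0  ⊔preds={}  new={0,1,2}  old={0,2}  +wl: 
  step 2. node 1  ⊔preds={}  new={0,1,2}  old={1}  +wl: 
  step 3. node 2  ⊔preds={1}  new={0,1,2}  old={}  +wl: 
  step 4. node 3  ⊔preds={0,1,2}  new={0,1,2}  old={}  +wl: 2
  step 5. node 4  ⊔preds={0,1,2}  new={}  stable
  step 6. node 5  ⊔preds={0,1,2}  new={0,1,2}  old={1}  +wl: 4
  step 7. node 2  ⊔preds={0,1,2}  new={0,1,2}  stable
  step 8. node 4  ⊔preds={0,1,2}  new={}  stable

Least fixpoint reached:
  node 0: {0,1,2}
  node 1: {0,1,2}
  node 2: {0,1,2}
  node 3: {0,1,2}
  node 4: {}
  node 5: {0,1,2}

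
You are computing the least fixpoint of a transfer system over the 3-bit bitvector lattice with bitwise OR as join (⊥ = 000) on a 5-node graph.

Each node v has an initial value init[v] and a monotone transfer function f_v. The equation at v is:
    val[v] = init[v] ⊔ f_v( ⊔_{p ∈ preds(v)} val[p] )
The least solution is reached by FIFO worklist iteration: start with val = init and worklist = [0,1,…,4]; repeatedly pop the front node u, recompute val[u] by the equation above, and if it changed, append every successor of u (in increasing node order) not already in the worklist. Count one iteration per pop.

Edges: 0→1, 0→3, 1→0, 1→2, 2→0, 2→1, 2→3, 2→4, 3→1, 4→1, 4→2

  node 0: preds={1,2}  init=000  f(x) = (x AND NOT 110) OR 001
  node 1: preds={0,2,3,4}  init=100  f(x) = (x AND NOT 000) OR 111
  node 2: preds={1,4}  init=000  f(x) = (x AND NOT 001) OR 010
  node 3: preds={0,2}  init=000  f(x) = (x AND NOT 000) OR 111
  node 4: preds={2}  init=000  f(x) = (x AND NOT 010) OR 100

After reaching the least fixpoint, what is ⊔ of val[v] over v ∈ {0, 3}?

111

Worklist (8 pops):
  #1 pop 0: in=100 → 001 (was 000); enqueue []
  #2 pop 1: in=001 → 111 (was 100); enqueue [0]
  #3 pop 2: in=111 → 110 (was 000); enqueue [1]
  #4 pop 3: in=111 → 111 (was 000); enqueue []
  #5 pop 4: in=110 → 100 (was 000); enqueue [2]
  #6 pop 0: in=111 → 001 (no change)
  #7 pop 1: in=111 → 111 (no change)
  #8 pop 2: in=111 → 110 (no change)

Fixpoint:
  val[0] = 001
  val[1] = 111
  val[2] = 110
  val[3] = 111
  val[4] = 100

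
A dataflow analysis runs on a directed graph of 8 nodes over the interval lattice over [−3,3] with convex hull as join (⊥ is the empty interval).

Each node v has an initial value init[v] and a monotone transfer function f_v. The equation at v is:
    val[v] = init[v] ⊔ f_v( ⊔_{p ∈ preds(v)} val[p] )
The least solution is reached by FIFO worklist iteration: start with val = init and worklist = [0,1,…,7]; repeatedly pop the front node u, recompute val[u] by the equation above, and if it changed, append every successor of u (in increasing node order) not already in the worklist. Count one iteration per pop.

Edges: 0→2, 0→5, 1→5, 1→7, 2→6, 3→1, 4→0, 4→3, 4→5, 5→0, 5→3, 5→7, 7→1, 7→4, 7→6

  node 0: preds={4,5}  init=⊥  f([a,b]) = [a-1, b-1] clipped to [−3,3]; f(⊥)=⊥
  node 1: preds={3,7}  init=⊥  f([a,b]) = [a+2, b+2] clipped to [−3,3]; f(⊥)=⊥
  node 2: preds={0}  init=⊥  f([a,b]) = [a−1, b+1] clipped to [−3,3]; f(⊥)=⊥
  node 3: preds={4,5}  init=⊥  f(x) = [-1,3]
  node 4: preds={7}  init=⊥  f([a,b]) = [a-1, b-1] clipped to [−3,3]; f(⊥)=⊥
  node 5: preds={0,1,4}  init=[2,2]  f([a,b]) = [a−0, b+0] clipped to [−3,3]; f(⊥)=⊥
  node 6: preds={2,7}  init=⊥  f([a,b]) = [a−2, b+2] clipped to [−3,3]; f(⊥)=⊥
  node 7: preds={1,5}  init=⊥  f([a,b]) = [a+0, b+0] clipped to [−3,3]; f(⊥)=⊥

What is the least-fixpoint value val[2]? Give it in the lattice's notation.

Worklist (49 pops):
  #1 pop 0: in=[2,2] → [1,1] (was ⊥); enqueue []
  #2 pop 1: in=⊥ → ⊥ (no change)
  #3 pop 2: in=[1,1] → [0,2] (was ⊥); enqueue []
  #4 pop 3: in=[2,2] → [-1,3] (was ⊥); enqueue [1]
  #5 pop 4: in=⊥ → ⊥ (no change)
  #6 pop 5: in=[1,1] → [1,2] (was [2,2]); enqueue [0,3]
  #7 pop 6: in=[0,2] → [-2,3] (was ⊥); enqueue []
  #8 pop 7: in=[1,2] → [1,2] (was ⊥); enqueue [4,6]
  #9 pop 1: in=[-1,3] → [1,3] (was ⊥); enqueue [5,7]
  #10 pop 0: in=[1,2] → [0,1] (was [1,1]); enqueue [2]
  #11 pop 3: in=[1,2] → [-1,3] (no change)
  #12 pop 4: in=[1,2] → [0,1] (was ⊥); enqueue [0,3]
  #13 pop 6: in=[0,2] → [-2,3] (no change)
  #14 pop 5: in=[0,3] → [0,3] (was [1,2]); enqueue []
  #15 pop 7: in=[0,3] → [0,3] (was [1,2]); enqueue [1,4,6]
  #16 pop 2: in=[0,1] → [-1,2] (was [0,2]); enqueue []
  #17 pop 0: in=[0,3] → [-1,2] (was [0,1]); enqueue [2,5]
  #18 pop 3: in=[0,3] → [-1,3] (no change)
  #19 pop 1: in=[-1,3] → [1,3] (no change)
  #20 pop 4: in=[0,3] → [-1,2] (was [0,1]); enqueue [0,3]
  #21 pop 6: in=[-1,3] → [-3,3] (was [-2,3]); enqueue []
  #22 pop 2: in=[-1,2] → [-2,3] (was [-1,2]); enqueue [6]
  #23 pop 5: in=[-1,3] → [-1,3] (was [0,3]); enqueue [7]
  #24 pop 0: in=[-1,3] → [-2,2] (was [-1,2]); enqueue [2,5]
  #25 pop 3: in=[-1,3] → [-1,3] (no change)
  #26 pop 6: in=[-2,3] → [-3,3] (no change)
  #27 pop 7: in=[-1,3] → [-1,3] (was [0,3]); enqueue [1,4,6]
  #28 pop 2: in=[-2,2] → [-3,3] (was [-2,3]); enqueue []
  #29 pop 5: in=[-2,3] → [-2,3] (was [-1,3]); enqueue [0,3,7]
  #30 pop 1: in=[-1,3] → [1,3] (no change)
  #31 pop 4: in=[-1,3] → [-2,2] (was [-1,2]); enqueue [5]
  #32 pop 6: in=[-3,3] → [-3,3] (no change)
  #33 pop 0: in=[-2,3] → [-3,2] (was [-2,2]); enqueue [2]
  #34 pop 3: in=[-2,3] → [-1,3] (no change)
  #35 pop 7: in=[-2,3] → [-2,3] (was [-1,3]); enqueue [1,4,6]
  #36 pop 5: in=[-3,3] → [-3,3] (was [-2,3]); enqueue [0,3,7]
  #37 pop 2: in=[-3,2] → [-3,3] (no change)
  #38 pop 1: in=[-2,3] → [0,3] (was [1,3]); enqueue [5]
  #39 pop 4: in=[-2,3] → [-3,2] (was [-2,2]); enqueue []
  #40 pop 6: in=[-3,3] → [-3,3] (no change)
  #41 pop 0: in=[-3,3] → [-3,2] (no change)
  #42 pop 3: in=[-3,3] → [-1,3] (no change)
  #43 pop 7: in=[-3,3] → [-3,3] (was [-2,3]); enqueue [1,4,6]
  #44 pop 5: in=[-3,3] → [-3,3] (no change)
  #45 pop 1: in=[-3,3] → [-1,3] (was [0,3]); enqueue [5,7]
  #46 pop 4: in=[-3,3] → [-3,2] (no change)
  #47 pop 6: in=[-3,3] → [-3,3] (no change)
  #48 pop 5: in=[-3,3] → [-3,3] (no change)
  #49 pop 7: in=[-3,3] → [-3,3] (no change)

Fixpoint:
  val[0] = [-3,2]
  val[1] = [-1,3]
  val[2] = [-3,3]
  val[3] = [-1,3]
  val[4] = [-3,2]
  val[5] = [-3,3]
  val[6] = [-3,3]
  val[7] = [-3,3]

[-3,3]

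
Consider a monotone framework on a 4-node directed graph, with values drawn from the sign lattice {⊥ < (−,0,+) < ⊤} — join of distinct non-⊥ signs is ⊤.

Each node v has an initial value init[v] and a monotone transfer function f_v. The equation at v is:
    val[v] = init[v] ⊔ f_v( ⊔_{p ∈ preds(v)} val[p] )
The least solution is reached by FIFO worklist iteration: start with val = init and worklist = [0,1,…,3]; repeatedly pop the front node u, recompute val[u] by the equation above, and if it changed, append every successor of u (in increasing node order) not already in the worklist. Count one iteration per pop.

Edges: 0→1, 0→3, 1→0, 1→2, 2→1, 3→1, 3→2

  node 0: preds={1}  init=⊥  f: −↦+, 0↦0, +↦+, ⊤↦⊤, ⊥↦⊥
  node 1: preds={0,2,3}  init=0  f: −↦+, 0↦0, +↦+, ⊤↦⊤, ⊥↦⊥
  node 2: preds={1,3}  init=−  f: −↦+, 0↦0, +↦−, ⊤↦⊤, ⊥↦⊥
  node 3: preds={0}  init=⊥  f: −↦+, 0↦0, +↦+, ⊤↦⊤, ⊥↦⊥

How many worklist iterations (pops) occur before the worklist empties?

Iteration log — 10 steps:
  step 1. node 0  ⊔preds=0  new=0  old=⊥  +wl: 
  step 2. node 1  ⊔preds=⊤  new=⊤  old=0  +wl: 0
  step 3. node 2  ⊔preds=⊤  new=⊤  old=−  +wl: 1
  step 4. node 3  ⊔preds=0  new=0  old=⊥  +wl: 2
  step 5. node 0  ⊔preds=⊤  new=⊤  old=0  +wl: 3
  step 6. node 1  ⊔preds=⊤  new=⊤  stable
  step 7. node 2  ⊔preds=⊤  new=⊤  stable
  step 8. node 3  ⊔preds=⊤  new=⊤  old=0  +wl: 1,2
  step 9. node 1  ⊔preds=⊤  new=⊤  stable
  step 10. node 2  ⊔preds=⊤  new=⊤  stable

Least fixpoint reached:
  node 0: ⊤
  node 1: ⊤
  node 2: ⊤
  node 3: ⊤

10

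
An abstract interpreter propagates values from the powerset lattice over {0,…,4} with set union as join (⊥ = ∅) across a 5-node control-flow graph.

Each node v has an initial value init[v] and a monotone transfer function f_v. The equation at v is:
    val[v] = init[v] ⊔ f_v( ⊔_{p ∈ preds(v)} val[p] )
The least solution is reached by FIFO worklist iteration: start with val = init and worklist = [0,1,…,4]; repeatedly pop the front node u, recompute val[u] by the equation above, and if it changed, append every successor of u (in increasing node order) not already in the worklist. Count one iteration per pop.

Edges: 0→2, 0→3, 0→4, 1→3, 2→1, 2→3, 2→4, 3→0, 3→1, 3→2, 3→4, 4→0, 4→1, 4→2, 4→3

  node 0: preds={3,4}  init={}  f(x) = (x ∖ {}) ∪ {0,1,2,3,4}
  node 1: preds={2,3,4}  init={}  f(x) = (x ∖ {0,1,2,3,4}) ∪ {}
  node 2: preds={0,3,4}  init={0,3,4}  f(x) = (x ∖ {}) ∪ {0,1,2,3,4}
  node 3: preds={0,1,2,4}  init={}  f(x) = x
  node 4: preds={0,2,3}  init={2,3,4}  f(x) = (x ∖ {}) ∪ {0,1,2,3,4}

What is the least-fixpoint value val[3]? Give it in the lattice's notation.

{0,1,2,3,4}

Trace (9 dequeues):
  [1] u=0 | in {2,3,4} | out {0,1,2,3,4} | prev {} | push {}
  [2] u=1 | in {0,2,3,4} | out {} | ==
  [3] u=2 | in {0,1,2,3,4} | out {0,1,2,3,4} | prev {0,3,4} | push {1}
  [4] u=3 | in {0,1,2,3,4} | out {0,1,2,3,4} | prev {} | push {0,2}
  [5] u=4 | in {0,1,2,3,4} | out {0,1,2,3,4} | prev {2,3,4} | push {3}
  [6] u=1 | in {0,1,2,3,4} | out {} | ==
  [7] u=0 | in {0,1,2,3,4} | out {0,1,2,3,4} | ==
  [8] u=2 | in {0,1,2,3,4} | out {0,1,2,3,4} | ==
  [9] u=3 | in {0,1,2,3,4} | out {0,1,2,3,4} | ==

Converged values:
  [0] {0,1,2,3,4}
  [1] {}
  [2] {0,1,2,3,4}
  [3] {0,1,2,3,4}
  [4] {0,1,2,3,4}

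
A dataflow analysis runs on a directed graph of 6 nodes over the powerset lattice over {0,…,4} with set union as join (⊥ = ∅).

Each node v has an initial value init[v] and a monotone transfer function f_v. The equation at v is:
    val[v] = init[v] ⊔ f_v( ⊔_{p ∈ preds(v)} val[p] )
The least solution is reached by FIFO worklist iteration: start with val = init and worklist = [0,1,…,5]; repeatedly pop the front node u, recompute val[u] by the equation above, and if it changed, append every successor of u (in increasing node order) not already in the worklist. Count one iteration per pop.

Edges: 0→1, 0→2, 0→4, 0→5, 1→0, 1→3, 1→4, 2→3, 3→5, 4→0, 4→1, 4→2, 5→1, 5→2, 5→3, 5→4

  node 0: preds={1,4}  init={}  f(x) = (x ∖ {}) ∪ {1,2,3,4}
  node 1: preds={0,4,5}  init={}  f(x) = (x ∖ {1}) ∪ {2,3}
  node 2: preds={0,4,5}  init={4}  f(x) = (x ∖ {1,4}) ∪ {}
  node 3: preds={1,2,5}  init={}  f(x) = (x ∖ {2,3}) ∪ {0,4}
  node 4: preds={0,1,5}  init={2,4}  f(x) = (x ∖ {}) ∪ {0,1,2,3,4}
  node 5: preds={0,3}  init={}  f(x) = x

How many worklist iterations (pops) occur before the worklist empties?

Worklist (13 pops):
  #1 pop 0: in={2,4} → {1,2,3,4} (was {}); enqueue []
  #2 pop 1: in={1,2,3,4} → {2,3,4} (was {}); enqueue [0]
  #3 pop 2: in={1,2,3,4} → {2,3,4} (was {4}); enqueue []
  #4 pop 3: in={2,3,4} → {0,4} (was {}); enqueue []
  #5 pop 4: in={1,2,3,4} → {0,1,2,3,4} (was {2,4}); enqueue [1,2]
  #6 pop 5: in={0,1,2,3,4} → {0,1,2,3,4} (was {}); enqueue [3,4]
  #7 pop 0: in={0,1,2,3,4} → {0,1,2,3,4} (was {1,2,3,4}); enqueue [5]
  #8 pop 1: in={0,1,2,3,4} → {0,2,3,4} (was {2,3,4}); enqueue [0]
  #9 pop 2: in={0,1,2,3,4} → {0,2,3,4} (was {2,3,4}); enqueue []
  #10 pop 3: in={0,1,2,3,4} → {0,1,4} (was {0,4}); enqueue []
  #11 pop 4: in={0,1,2,3,4} → {0,1,2,3,4} (no change)
  #12 pop 5: in={0,1,2,3,4} → {0,1,2,3,4} (no change)
  #13 pop 0: in={0,1,2,3,4} → {0,1,2,3,4} (no change)

Fixpoint:
  val[0] = {0,1,2,3,4}
  val[1] = {0,2,3,4}
  val[2] = {0,2,3,4}
  val[3] = {0,1,4}
  val[4] = {0,1,2,3,4}
  val[5] = {0,1,2,3,4}

13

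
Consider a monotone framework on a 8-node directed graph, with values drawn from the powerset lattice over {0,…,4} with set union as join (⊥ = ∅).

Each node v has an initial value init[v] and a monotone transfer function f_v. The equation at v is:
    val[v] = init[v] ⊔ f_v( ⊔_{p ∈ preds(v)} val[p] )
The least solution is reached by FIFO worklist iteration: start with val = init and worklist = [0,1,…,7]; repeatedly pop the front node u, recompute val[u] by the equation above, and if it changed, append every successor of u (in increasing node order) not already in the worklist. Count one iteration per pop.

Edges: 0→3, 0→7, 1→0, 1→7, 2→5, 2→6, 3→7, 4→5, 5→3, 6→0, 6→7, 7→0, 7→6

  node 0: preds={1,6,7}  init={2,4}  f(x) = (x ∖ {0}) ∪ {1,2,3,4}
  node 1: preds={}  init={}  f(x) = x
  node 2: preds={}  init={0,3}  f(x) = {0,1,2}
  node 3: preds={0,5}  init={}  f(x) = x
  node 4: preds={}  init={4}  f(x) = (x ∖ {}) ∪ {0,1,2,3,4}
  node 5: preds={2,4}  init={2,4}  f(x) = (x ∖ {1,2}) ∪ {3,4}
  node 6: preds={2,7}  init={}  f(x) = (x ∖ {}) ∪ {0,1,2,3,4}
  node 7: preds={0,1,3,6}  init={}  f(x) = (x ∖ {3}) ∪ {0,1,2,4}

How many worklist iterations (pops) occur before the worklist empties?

Worklist (12 pops):
  #1 pop 0: in={} → {1,2,3,4} (was {2,4}); enqueue []
  #2 pop 1: in={} → {} (no change)
  #3 pop 2: in={} → {0,1,2,3} (was {0,3}); enqueue []
  #4 pop 3: in={1,2,3,4} → {1,2,3,4} (was {}); enqueue []
  #5 pop 4: in={} → {0,1,2,3,4} (was {4}); enqueue []
  #6 pop 5: in={0,1,2,3,4} → {0,2,3,4} (was {2,4}); enqueue [3]
  #7 pop 6: in={0,1,2,3} → {0,1,2,3,4} (was {}); enqueue [0]
  #8 pop 7: in={0,1,2,3,4} → {0,1,2,4} (was {}); enqueue [6]
  #9 pop 3: in={0,1,2,3,4} → {0,1,2,3,4} (was {1,2,3,4}); enqueue [7]
  #10 pop 0: in={0,1,2,3,4} → {1,2,3,4} (no change)
  #11 pop 6: in={0,1,2,3,4} → {0,1,2,3,4} (no change)
  #12 pop 7: in={0,1,2,3,4} → {0,1,2,4} (no change)

Fixpoint:
  val[0] = {1,2,3,4}
  val[1] = {}
  val[2] = {0,1,2,3}
  val[3] = {0,1,2,3,4}
  val[4] = {0,1,2,3,4}
  val[5] = {0,2,3,4}
  val[6] = {0,1,2,3,4}
  val[7] = {0,1,2,4}

12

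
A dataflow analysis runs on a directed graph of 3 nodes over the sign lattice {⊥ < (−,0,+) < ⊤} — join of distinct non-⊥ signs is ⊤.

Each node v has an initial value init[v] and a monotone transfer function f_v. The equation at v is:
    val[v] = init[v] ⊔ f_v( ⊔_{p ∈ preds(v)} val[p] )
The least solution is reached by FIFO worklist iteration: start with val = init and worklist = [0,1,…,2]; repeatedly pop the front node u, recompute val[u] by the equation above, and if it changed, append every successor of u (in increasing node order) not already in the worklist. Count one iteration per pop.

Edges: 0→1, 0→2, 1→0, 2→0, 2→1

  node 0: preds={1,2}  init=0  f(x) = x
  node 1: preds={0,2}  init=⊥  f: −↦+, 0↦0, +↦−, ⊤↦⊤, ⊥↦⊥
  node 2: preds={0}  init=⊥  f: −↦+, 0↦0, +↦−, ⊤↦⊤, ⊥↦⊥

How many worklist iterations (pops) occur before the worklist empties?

5

Worklist (5 pops):
  #1 pop 0: in=⊥ → 0 (no change)
  #2 pop 1: in=0 → 0 (was ⊥); enqueue [0]
  #3 pop 2: in=0 → 0 (was ⊥); enqueue [1]
  #4 pop 0: in=0 → 0 (no change)
  #5 pop 1: in=0 → 0 (no change)

Fixpoint:
  val[0] = 0
  val[1] = 0
  val[2] = 0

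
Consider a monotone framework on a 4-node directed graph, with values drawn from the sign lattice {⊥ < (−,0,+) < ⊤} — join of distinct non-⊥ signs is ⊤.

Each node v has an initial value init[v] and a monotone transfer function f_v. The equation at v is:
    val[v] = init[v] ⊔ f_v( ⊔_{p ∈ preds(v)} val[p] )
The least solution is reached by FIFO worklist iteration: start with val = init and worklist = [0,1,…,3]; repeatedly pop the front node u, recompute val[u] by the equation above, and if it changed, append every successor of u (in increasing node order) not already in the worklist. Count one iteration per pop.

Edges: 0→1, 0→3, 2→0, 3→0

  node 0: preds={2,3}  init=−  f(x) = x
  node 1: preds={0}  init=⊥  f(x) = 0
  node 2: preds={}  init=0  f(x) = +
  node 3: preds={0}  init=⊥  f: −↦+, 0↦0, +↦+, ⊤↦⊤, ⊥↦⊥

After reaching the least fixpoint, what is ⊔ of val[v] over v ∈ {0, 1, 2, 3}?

⊤

Iteration log — 5 steps:
  step 1. node 0  ⊔preds=0  new=⊤  old=−  +wl: 
  step 2. node 1  ⊔preds=⊤  new=0  old=⊥  +wl: 
  step 3. node 2  ⊔preds=⊥  new=⊤  old=0  +wl: 0
  step 4. node 3  ⊔preds=⊤  new=⊤  old=⊥  +wl: 
  step 5. node 0  ⊔preds=⊤  new=⊤  stable

Least fixpoint reached:
  node 0: ⊤
  node 1: 0
  node 2: ⊤
  node 3: ⊤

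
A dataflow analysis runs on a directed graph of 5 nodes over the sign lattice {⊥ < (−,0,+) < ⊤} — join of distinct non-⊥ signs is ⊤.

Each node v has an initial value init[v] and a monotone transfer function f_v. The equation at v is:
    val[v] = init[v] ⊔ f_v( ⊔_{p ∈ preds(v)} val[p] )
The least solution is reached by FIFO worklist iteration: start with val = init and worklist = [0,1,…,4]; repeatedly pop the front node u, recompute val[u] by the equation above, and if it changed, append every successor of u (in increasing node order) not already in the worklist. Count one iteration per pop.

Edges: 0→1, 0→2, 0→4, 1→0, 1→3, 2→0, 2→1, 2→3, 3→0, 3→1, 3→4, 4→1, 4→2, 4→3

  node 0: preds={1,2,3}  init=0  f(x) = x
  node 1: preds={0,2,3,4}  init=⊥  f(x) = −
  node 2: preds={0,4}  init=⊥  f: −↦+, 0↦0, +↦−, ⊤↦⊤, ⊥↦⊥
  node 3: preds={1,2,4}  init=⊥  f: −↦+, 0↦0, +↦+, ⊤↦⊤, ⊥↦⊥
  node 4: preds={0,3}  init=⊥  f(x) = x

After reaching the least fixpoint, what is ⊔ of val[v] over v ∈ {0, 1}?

⊤

Trace (12 dequeues):
  [1] u=0 | in ⊥ | out 0 | ==
  [2] u=1 | in 0 | out − | prev ⊥ | push {0}
  [3] u=2 | in 0 | out 0 | prev ⊥ | push {1}
  [4] u=3 | in ⊤ | out ⊤ | prev ⊥ | push {}
  [5] u=4 | in ⊤ | out ⊤ | prev ⊥ | push {2,3}
  [6] u=0 | in ⊤ | out ⊤ | prev 0 | push {4}
  [7] u=1 | in ⊤ | out − | ==
  [8] u=2 | in ⊤ | out ⊤ | prev 0 | push {0,1}
  [9] u=3 | in ⊤ | out ⊤ | ==
  [10] u=4 | in ⊤ | out ⊤ | ==
  [11] u=0 | in ⊤ | out ⊤ | ==
  [12] u=1 | in ⊤ | out − | ==

Converged values:
  [0] ⊤
  [1] −
  [2] ⊤
  [3] ⊤
  [4] ⊤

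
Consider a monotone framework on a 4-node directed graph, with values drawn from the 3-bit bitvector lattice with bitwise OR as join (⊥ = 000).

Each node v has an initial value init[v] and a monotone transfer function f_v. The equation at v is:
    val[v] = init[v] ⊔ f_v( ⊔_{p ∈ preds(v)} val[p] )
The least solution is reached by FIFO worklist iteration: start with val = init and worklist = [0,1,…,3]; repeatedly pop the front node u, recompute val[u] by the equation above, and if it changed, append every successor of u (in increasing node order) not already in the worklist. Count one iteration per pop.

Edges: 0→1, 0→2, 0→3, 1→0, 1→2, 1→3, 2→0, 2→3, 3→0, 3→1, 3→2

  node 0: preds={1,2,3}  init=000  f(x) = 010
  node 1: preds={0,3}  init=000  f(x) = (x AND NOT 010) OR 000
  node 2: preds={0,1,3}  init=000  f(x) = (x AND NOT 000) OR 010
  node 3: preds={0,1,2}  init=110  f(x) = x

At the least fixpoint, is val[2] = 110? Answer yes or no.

Iteration log — 5 steps:
  step 1. node 0  ⊔preds=110  new=010  old=000  +wl: 
  step 2. node 1  ⊔preds=110  new=100  old=000  +wl: 0
  step 3. node 2  ⊔preds=110  new=110  old=000  +wl: 
  step 4. node 3  ⊔preds=110  new=110  stable
  step 5. node 0  ⊔preds=110  new=010  stable

Least fixpoint reached:
  node 0: 010
  node 1: 100
  node 2: 110
  node 3: 110

yes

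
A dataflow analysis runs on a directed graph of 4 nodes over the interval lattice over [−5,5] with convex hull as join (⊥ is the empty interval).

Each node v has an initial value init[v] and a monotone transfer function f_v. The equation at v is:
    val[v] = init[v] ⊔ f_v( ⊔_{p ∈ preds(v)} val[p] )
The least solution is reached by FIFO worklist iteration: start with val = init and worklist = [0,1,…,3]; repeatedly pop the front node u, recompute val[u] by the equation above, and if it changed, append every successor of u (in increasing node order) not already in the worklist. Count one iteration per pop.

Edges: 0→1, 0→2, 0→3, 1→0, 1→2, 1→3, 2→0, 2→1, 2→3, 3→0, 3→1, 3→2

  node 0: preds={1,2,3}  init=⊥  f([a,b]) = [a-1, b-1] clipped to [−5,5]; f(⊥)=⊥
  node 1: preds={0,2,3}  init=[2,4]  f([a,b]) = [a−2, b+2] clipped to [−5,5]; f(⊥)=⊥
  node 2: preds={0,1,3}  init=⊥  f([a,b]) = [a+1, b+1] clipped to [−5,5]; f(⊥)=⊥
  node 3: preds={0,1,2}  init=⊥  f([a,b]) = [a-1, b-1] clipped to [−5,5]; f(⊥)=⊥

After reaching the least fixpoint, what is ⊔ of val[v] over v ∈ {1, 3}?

Trace (12 dequeues):
  [1] u=0 | in [2,4] | out [1,3] | prev ⊥ | push {}
  [2] u=1 | in [1,3] | out [-1,5] | prev [2,4] | push {0}
  [3] u=2 | in [-1,5] | out [0,5] | prev ⊥ | push {1}
  [4] u=3 | in [-1,5] | out [-2,4] | prev ⊥ | push {2}
  [5] u=0 | in [-2,5] | out [-3,4] | prev [1,3] | push {3}
  [6] u=1 | in [-3,5] | out [-5,5] | prev [-1,5] | push {0}
  [7] u=2 | in [-5,5] | out [-4,5] | prev [0,5] | push {1}
  [8] u=3 | in [-5,5] | out [-5,4] | prev [-2,4] | push {2}
  [9] u=0 | in [-5,5] | out [-5,4] | prev [-3,4] | push {3}
  [10] u=1 | in [-5,5] | out [-5,5] | ==
  [11] u=2 | in [-5,5] | out [-4,5] | ==
  [12] u=3 | in [-5,5] | out [-5,4] | ==

Converged values:
  [0] [-5,4]
  [1] [-5,5]
  [2] [-4,5]
  [3] [-5,4]

[-5,5]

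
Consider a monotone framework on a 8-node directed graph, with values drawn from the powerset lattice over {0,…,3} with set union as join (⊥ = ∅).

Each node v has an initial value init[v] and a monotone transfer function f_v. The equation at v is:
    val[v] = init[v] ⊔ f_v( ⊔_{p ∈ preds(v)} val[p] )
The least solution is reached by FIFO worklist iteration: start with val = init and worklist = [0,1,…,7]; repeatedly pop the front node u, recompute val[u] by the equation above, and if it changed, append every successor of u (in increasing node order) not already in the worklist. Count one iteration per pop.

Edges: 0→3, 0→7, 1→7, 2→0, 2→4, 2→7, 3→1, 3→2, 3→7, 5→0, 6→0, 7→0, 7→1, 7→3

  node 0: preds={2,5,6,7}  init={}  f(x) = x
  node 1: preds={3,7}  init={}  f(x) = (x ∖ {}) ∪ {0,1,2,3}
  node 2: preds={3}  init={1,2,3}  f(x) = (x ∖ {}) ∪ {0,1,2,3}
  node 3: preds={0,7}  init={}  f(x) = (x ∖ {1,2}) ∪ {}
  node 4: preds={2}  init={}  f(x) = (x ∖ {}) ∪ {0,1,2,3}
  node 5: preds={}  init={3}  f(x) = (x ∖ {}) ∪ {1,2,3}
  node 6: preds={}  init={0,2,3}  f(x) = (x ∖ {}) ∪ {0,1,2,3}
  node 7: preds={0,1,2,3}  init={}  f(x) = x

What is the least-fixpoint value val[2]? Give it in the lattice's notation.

Trace (12 dequeues):
  [1] u=0 | in {0,1,2,3} | out {0,1,2,3} | prev {} | push {}
  [2] u=1 | in {} | out {0,1,2,3} | prev {} | push {}
  [3] u=2 | in {} | out {0,1,2,3} | prev {1,2,3} | push {0}
  [4] u=3 | in {0,1,2,3} | out {0,3} | prev {} | push {1,2}
  [5] u=4 | in {0,1,2,3} | out {0,1,2,3} | prev {} | push {}
  [6] u=5 | in {} | out {1,2,3} | prev {3} | push {}
  [7] u=6 | in {} | out {0,1,2,3} | prev {0,2,3} | push {}
  [8] u=7 | in {0,1,2,3} | out {0,1,2,3} | prev {} | push {3}
  [9] u=0 | in {0,1,2,3} | out {0,1,2,3} | ==
  [10] u=1 | in {0,1,2,3} | out {0,1,2,3} | ==
  [11] u=2 | in {0,3} | out {0,1,2,3} | ==
  [12] u=3 | in {0,1,2,3} | out {0,3} | ==

Converged values:
  [0] {0,1,2,3}
  [1] {0,1,2,3}
  [2] {0,1,2,3}
  [3] {0,3}
  [4] {0,1,2,3}
  [5] {1,2,3}
  [6] {0,1,2,3}
  [7] {0,1,2,3}

{0,1,2,3}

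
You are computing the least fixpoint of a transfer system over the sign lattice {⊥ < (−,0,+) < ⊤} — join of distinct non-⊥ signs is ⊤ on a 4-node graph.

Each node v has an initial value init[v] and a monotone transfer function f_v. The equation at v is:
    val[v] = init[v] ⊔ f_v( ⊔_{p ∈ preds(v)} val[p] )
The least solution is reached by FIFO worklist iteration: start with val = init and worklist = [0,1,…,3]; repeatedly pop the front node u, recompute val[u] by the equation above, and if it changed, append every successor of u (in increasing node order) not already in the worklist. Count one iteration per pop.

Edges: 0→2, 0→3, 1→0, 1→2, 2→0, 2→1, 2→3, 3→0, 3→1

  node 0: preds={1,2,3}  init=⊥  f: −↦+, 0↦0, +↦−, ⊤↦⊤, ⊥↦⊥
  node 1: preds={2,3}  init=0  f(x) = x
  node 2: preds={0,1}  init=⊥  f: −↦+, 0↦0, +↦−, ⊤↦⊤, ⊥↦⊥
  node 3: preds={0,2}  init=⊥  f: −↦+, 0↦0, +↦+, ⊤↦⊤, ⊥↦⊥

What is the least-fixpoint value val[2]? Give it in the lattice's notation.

Iteration log — 6 steps:
  step 1. node 0  ⊔preds=0  new=0  old=⊥  +wl: 
  step 2. node 1  ⊔preds=⊥  new=0  stable
  step 3. node 2  ⊔preds=0  new=0  old=⊥  +wl: 0,1
  step 4. node 3  ⊔preds=0  new=0  old=⊥  +wl: 
  step 5. node 0  ⊔preds=0  new=0  stable
  step 6. node 1  ⊔preds=0  new=0  stable

Least fixpoint reached:
  node 0: 0
  node 1: 0
  node 2: 0
  node 3: 0

0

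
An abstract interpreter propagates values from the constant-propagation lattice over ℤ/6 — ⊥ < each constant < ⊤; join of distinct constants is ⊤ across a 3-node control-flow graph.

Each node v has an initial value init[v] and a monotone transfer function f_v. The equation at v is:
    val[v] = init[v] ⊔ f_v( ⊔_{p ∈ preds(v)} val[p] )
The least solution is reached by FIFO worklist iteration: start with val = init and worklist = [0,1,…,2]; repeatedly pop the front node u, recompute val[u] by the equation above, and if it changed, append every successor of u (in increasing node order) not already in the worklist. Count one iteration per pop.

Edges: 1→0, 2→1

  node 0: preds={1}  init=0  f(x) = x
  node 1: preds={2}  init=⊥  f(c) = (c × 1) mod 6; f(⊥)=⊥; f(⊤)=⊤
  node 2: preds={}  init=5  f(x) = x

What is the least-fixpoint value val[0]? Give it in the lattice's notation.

Trace (4 dequeues):
  [1] u=0 | in ⊥ | out 0 | ==
  [2] u=1 | in 5 | out 5 | prev ⊥ | push {0}
  [3] u=2 | in ⊥ | out 5 | ==
  [4] u=0 | in 5 | out ⊤ | prev 0 | push {}

Converged values:
  [0] ⊤
  [1] 5
  [2] 5

⊤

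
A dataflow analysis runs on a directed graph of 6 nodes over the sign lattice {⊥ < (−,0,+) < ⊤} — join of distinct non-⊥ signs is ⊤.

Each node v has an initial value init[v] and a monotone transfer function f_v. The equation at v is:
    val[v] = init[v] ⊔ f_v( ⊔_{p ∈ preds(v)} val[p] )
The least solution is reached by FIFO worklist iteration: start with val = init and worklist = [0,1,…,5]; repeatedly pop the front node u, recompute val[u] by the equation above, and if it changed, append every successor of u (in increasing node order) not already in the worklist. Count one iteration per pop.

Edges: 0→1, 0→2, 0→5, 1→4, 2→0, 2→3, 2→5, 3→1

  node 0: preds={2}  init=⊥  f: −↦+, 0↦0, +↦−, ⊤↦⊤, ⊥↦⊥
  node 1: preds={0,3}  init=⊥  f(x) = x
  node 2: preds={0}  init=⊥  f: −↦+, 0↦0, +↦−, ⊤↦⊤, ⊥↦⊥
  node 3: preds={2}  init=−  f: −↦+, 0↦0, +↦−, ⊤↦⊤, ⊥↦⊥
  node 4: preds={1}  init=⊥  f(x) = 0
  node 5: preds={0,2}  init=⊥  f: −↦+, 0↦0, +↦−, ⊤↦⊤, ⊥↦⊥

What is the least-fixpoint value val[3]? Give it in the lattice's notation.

−

Worklist (6 pops):
  #1 pop 0: in=⊥ → ⊥ (no change)
  #2 pop 1: in=− → − (was ⊥); enqueue []
  #3 pop 2: in=⊥ → ⊥ (no change)
  #4 pop 3: in=⊥ → − (no change)
  #5 pop 4: in=− → 0 (was ⊥); enqueue []
  #6 pop 5: in=⊥ → ⊥ (no change)

Fixpoint:
  val[0] = ⊥
  val[1] = −
  val[2] = ⊥
  val[3] = −
  val[4] = 0
  val[5] = ⊥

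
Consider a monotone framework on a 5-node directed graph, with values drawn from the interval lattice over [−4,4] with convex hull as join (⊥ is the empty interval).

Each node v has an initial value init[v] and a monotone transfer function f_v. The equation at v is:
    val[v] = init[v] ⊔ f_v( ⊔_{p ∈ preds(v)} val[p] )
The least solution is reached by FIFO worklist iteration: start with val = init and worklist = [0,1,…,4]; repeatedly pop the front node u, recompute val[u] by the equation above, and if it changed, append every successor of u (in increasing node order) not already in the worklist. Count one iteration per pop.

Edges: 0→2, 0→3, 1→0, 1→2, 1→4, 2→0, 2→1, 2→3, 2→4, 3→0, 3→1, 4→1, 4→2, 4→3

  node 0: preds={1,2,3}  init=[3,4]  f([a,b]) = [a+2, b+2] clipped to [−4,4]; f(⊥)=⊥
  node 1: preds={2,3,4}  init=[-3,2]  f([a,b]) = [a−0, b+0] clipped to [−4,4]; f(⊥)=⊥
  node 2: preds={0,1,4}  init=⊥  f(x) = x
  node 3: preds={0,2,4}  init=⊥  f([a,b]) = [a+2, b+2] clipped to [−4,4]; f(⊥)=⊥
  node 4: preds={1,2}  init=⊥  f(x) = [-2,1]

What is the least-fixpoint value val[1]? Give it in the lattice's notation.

Worklist (11 pops):
  #1 pop 0: in=[-3,2] → [-1,4] (was [3,4]); enqueue []
  #2 pop 1: in=⊥ → [-3,2] (no change)
  #3 pop 2: in=[-3,4] → [-3,4] (was ⊥); enqueue [0,1]
  #4 pop 3: in=[-3,4] → [-1,4] (was ⊥); enqueue []
  #5 pop 4: in=[-3,4] → [-2,1] (was ⊥); enqueue [2,3]
  #6 pop 0: in=[-3,4] → [-1,4] (no change)
  #7 pop 1: in=[-3,4] → [-3,4] (was [-3,2]); enqueue [0,4]
  #8 pop 2: in=[-3,4] → [-3,4] (no change)
  #9 pop 3: in=[-3,4] → [-1,4] (no change)
  #10 pop 0: in=[-3,4] → [-1,4] (no change)
  #11 pop 4: in=[-3,4] → [-2,1] (no change)

Fixpoint:
  val[0] = [-1,4]
  val[1] = [-3,4]
  val[2] = [-3,4]
  val[3] = [-1,4]
  val[4] = [-2,1]

[-3,4]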